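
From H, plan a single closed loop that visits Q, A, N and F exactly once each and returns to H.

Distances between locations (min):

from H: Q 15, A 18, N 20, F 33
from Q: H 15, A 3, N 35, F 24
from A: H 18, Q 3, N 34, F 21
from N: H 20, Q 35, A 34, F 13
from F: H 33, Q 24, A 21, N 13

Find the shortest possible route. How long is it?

There are 12 distinct closed tours to check (reversals are equivalent).
H-Q-A-N-F-H: 15+3+34+13+33 = 98
H-Q-A-F-N-H: 15+3+21+13+20 = 72
H-Q-N-A-F-H: 15+35+34+21+33 = 138
H-Q-N-F-A-H: 15+35+13+21+18 = 102
H-Q-F-A-N-H: 15+24+21+34+20 = 114
H-Q-F-N-A-H: 15+24+13+34+18 = 104
H-A-Q-N-F-H: 18+3+35+13+33 = 102
H-A-Q-F-N-H: 18+3+24+13+20 = 78
H-A-N-Q-F-H: 18+34+35+24+33 = 144
H-A-F-Q-N-H: 18+21+24+35+20 = 118
H-N-Q-A-F-H: 20+35+3+21+33 = 112
H-N-A-Q-F-H: 20+34+3+24+33 = 114
The minimum is 72.
One optimal route: H → Q → A → F → N → H (or its reverse).

72 min — the shortest possible round trip.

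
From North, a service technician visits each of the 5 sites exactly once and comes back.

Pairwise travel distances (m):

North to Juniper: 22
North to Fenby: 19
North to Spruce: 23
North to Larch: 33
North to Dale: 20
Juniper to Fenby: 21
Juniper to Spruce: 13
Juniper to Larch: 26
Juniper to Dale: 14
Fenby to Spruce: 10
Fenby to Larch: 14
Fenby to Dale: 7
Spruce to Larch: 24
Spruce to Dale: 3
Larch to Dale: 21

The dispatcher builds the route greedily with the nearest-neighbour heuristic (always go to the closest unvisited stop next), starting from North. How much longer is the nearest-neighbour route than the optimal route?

North: Fenby=19, Dale=20, Juniper=22, Spruce=23, Larch=33 ⇒ Fenby
Fenby: Dale=7, Spruce=10, Larch=14, Juniper=21 ⇒ Dale
Dale: Spruce=3, Juniper=14, Larch=21 ⇒ Spruce
Spruce: Juniper=13, Larch=24 ⇒ Juniper
Juniper: Larch=26 ⇒ Larch
NN route North → Fenby → Dale → Spruce → Juniper → Larch → North costs 101.
Optimal: North → Juniper → Spruce → Dale → Fenby → Larch → North costs 92 (by enumerating all 60 distinct tours).
Excess = 101 − 92 = 9.

9 m longer than the optimal tour.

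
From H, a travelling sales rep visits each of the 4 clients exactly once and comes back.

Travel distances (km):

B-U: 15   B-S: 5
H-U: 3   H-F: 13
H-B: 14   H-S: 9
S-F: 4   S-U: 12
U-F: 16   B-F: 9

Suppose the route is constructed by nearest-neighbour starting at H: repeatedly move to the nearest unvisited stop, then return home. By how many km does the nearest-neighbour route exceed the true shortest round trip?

From H: U=3, S=9, F=13, B=14 → choose U (3).
From U: S=12, B=15, F=16 → choose S (12).
From S: F=4, B=5 → choose F (4).
From F: B=9 → choose B (9).
NN route H → U → S → F → B → H costs 42.
Optimal: H → S → F → B → U → H costs 40 (by enumerating all 12 distinct tours).
Excess = 42 − 40 = 2.

2 km longer than the optimal tour.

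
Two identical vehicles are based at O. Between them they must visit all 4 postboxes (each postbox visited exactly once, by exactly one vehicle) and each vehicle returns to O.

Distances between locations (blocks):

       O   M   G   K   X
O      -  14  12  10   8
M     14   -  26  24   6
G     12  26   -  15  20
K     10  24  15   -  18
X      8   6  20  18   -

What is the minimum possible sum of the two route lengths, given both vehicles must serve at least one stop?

Check every non-empty split of the stops between the two vehicles; for each half take its own optimal tour:
  {M} + {G, K, X}: 28 + 53 = 81
  {G} + {M, K, X}: 24 + 48 = 72
  {M, G} + {K, X}: 52 + 36 = 88
  {K} + {M, G, X}: 20 + 52 = 72
  {M, K} + {G, X}: 48 + 40 = 88
  {G, K} + {M, X}: 37 + 28 = 65
  … (7 splits in total)
Best: vehicle 1 O → G → K → O = 37; vehicle 2 O → M → X → O = 28; combined 65.

Minimum combined distance: 65 blocks.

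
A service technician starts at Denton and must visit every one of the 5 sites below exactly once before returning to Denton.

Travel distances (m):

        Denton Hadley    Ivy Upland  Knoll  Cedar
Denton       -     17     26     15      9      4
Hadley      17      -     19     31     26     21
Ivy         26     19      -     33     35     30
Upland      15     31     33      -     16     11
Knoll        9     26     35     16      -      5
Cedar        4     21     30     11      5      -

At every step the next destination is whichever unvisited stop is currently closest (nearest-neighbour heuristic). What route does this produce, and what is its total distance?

Total distance 101 m via the nearest-neighbour route Denton → Cedar → Knoll → Upland → Hadley → Ivy → Denton.

Denton → [Cedar:4 / Knoll:9 / Upland:15 / Hadley:17 / Ivy:26] → Cedar (4)
Cedar → [Knoll:5 / Upland:11 / Hadley:21 / Ivy:30] → Knoll (5)
Knoll → [Upland:16 / Hadley:26 / Ivy:35] → Upland (16)
Upland → [Hadley:31 / Ivy:33] → Hadley (31)
Hadley → [Ivy:19] → Ivy (19)
Return Ivy→Denton: 26.
Total = 4 + 5 + 16 + 31 + 19 + 26 = 101.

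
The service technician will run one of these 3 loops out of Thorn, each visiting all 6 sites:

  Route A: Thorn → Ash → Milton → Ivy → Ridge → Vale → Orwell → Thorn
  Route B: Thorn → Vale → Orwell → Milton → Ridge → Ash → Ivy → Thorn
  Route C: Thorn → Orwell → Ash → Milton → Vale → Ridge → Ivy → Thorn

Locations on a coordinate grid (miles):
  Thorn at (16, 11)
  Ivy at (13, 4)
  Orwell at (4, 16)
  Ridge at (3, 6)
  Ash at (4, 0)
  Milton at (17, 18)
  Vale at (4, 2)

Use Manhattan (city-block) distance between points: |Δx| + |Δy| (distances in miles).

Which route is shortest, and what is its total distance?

106 miles — Route B is the shortest.

Route A: 23 + 31 + 18 + 12 + 5 + 14 + 17 = 120
Route B: 21 + 14 + 15 + 26 + 7 + 13 + 10 = 106
Route C: 17 + 16 + 31 + 29 + 5 + 12 + 10 = 120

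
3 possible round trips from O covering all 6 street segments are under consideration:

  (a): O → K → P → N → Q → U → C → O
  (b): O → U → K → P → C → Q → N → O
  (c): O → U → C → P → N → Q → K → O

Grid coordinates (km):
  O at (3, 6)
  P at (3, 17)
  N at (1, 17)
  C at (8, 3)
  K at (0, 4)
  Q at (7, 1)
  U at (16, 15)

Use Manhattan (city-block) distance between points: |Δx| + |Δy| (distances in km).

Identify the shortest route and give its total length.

(a): 5 + 16 + 2 + 22 + 23 + 20 + 8 = 96
(b): 22 + 27 + 16 + 19 + 3 + 22 + 13 = 122
(c): 22 + 20 + 19 + 2 + 22 + 10 + 5 = 100

Shortest is (a), total 96 km.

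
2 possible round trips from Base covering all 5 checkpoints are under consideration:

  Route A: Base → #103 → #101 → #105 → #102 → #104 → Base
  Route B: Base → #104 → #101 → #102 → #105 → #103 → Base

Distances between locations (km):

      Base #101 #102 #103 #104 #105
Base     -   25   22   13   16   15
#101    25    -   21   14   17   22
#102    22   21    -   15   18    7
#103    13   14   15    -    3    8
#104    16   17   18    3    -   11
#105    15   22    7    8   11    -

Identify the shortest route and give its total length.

82 km — Route B is the shortest.

Route A: 13 + 14 + 22 + 7 + 18 + 16 = 90
Route B: 16 + 17 + 21 + 7 + 8 + 13 = 82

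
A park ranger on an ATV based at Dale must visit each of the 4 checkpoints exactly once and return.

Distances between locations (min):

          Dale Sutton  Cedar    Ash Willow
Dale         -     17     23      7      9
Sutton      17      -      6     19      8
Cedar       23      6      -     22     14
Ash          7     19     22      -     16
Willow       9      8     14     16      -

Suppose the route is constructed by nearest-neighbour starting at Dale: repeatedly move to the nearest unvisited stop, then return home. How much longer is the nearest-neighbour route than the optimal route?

Dale: Ash=7, Willow=9, Sutton=17, Cedar=23 ⇒ Ash
Ash: Willow=16, Sutton=19, Cedar=22 ⇒ Willow
Willow: Sutton=8, Cedar=14 ⇒ Sutton
Sutton: Cedar=6 ⇒ Cedar
NN route Dale → Ash → Willow → Sutton → Cedar → Dale costs 60.
Optimal: Dale → Ash → Cedar → Sutton → Willow → Dale costs 52 (by enumerating all 12 distinct tours).
Excess = 60 − 52 = 8.

8 min longer than the optimal tour.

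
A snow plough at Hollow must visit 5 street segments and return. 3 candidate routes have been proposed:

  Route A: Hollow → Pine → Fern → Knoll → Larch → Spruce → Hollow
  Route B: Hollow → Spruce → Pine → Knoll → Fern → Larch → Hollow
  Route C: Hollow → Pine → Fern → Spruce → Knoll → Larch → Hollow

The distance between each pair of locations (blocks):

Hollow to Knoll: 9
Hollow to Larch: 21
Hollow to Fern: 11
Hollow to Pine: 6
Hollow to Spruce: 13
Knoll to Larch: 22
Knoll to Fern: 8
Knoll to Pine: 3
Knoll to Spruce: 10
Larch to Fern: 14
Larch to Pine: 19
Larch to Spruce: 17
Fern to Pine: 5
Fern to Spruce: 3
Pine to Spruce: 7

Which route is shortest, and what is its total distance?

Shortest is Route B, total 66 blocks.

Route A: 6 + 5 + 8 + 22 + 17 + 13 = 71
Route B: 13 + 7 + 3 + 8 + 14 + 21 = 66
Route C: 6 + 5 + 3 + 10 + 22 + 21 = 67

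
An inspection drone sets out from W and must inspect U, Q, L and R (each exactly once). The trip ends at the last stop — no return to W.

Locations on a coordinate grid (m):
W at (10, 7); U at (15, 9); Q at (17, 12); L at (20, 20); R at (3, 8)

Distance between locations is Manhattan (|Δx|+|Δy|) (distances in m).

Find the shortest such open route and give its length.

Shortest open route: 37 m.

There are 4! = 24 possible orderings.
W - U - Q - L - R: 7+5+11+29 = 52
W - U - Q - R - L: 7+5+18+29 = 59
W - U - L - Q - R: 7+16+11+18 = 52
W - U - L - R - Q: 7+16+29+18 = 70
W - U - R - Q - L: 7+13+18+11 = 49
W - U - R - L - Q: 7+13+29+11 = 60
W - Q - U - L - R: 12+5+16+29 = 62
W - Q - U - R - L: 12+5+13+29 = 59
W - Q - L - U - R: 12+11+16+13 = 52
W - Q - L - R - U: 12+11+29+13 = 65
W - Q - R - U - L: 12+18+13+16 = 59
W - Q - R - L - U: 12+18+29+16 = 75
W - L - U - Q - R: 23+16+5+18 = 62
W - L - U - R - Q: 23+16+13+18 = 70
… (10 more)
W - R - U - Q - L: 8+13+5+11 = 37  ← best
The minimum is 37.
One shortest path: W → R → U → Q → L.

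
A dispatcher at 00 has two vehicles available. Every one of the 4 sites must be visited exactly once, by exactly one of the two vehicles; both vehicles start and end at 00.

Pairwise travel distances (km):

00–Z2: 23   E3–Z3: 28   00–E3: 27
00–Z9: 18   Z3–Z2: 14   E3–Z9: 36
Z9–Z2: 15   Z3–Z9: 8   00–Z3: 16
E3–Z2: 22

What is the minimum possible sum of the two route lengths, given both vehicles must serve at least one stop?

Check every non-empty split of the stops between the two vehicles; for each half take its own optimal tour:
  {E3} + {Z3, Z9, Z2}: 54 + 62 = 116
  {Z3} + {E3, Z9, Z2}: 32 + 82 = 114
  {E3, Z3} + {Z9, Z2}: 71 + 56 = 127
  {Z9} + {E3, Z3, Z2}: 36 + 79 = 115
  {E3, Z9} + {Z3, Z2}: 81 + 53 = 134
  {Z3, Z9} + {E3, Z2}: 42 + 72 = 114
  … (7 splits in total)
Best: vehicle 1 00 → Z3 → 00 = 32; vehicle 2 00 → E3 → Z2 → Z9 → 00 = 82; combined 114.

114 km — the smallest possible combined total.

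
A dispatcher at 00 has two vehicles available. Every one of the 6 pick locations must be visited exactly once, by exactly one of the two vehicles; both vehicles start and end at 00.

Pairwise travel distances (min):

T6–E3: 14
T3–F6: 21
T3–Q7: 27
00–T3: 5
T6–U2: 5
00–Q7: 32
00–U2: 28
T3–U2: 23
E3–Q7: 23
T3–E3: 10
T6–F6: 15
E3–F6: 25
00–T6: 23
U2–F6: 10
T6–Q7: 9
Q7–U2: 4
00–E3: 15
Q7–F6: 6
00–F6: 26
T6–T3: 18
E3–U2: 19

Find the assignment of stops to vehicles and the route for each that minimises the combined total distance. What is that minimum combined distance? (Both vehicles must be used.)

Check every non-empty split of the stops between the two vehicles; for each half take its own optimal tour:
  {T6} + {T3, E3, Q7, U2, F6}: 46 + 70 = 116
  {T3} + {T6, E3, Q7, U2, F6}: 10 + 70 = 80
  {T6, T3} + {E3, Q7, U2, F6}: 46 + 70 = 116
  {E3} + {T6, T3, Q7, U2, F6}: 30 + 64 = 94
  {T6, E3} + {T3, Q7, U2, F6}: 52 + 64 = 116
  {T3, E3} + {T6, Q7, U2, F6}: 30 + 64 = 94
  … (31 splits in total)
Best: vehicle 1 00 → T3 → 00 = 10; vehicle 2 00 → E3 → T6 → U2 → Q7 → F6 → 00 = 70; combined 80.

Minimum combined distance: 80 min.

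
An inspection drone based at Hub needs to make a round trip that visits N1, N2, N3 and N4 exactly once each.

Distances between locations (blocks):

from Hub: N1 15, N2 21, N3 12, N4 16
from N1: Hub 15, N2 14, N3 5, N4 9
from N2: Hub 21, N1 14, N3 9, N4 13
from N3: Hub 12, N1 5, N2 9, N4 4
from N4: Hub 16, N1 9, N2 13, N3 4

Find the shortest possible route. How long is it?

There are 12 distinct closed tours to check (reversals are equivalent).
Hub→N1→N2→N3→N4→Hub: 15+14+9+4+16 = 58
Hub→N1→N2→N4→N3→Hub: 15+14+13+4+12 = 58
Hub→N1→N3→N2→N4→Hub: 15+5+9+13+16 = 58
Hub→N1→N3→N4→N2→Hub: 15+5+4+13+21 = 58
Hub→N1→N4→N2→N3→Hub: 15+9+13+9+12 = 58
Hub→N1→N4→N3→N2→Hub: 15+9+4+9+21 = 58
Hub→N2→N1→N3→N4→Hub: 21+14+5+4+16 = 60
Hub→N2→N1→N4→N3→Hub: 21+14+9+4+12 = 60
Hub→N2→N3→N1→N4→Hub: 21+9+5+9+16 = 60
Hub→N2→N4→N1→N3→Hub: 21+13+9+5+12 = 60
Hub→N3→N1→N2→N4→Hub: 12+5+14+13+16 = 60
Hub→N3→N2→N1→N4→Hub: 12+9+14+9+16 = 60
The minimum is 58.
One optimal route: Hub → N1 → N2 → N3 → N4 → Hub (or its reverse).

Shortest round trip = 58 blocks.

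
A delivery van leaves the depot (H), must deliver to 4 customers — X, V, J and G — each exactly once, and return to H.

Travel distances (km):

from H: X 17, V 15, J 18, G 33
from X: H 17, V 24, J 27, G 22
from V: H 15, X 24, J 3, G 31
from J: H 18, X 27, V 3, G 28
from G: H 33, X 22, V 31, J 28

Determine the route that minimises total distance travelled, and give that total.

85 km — the shortest possible round trip.

H - X - V - J - G - H: 17+24+3+28+33 = 105
H - X - V - G - J - H: 17+24+31+28+18 = 118
H - X - J - V - G - H: 17+27+3+31+33 = 111
H - X - J - G - V - H: 17+27+28+31+15 = 118
H - X - G - V - J - H: 17+22+31+3+18 = 91
H - X - G - J - V - H: 17+22+28+3+15 = 85
H - V - X - J - G - H: 15+24+27+28+33 = 127
H - V - X - G - J - H: 15+24+22+28+18 = 107
H - V - J - X - G - H: 15+3+27+22+33 = 100
H - V - G - X - J - H: 15+31+22+27+18 = 113
H - J - X - V - G - H: 18+27+24+31+33 = 133
H - J - V - X - G - H: 18+3+24+22+33 = 100
The minimum is 85.
One optimal route: H → X → G → J → V → H (or its reverse).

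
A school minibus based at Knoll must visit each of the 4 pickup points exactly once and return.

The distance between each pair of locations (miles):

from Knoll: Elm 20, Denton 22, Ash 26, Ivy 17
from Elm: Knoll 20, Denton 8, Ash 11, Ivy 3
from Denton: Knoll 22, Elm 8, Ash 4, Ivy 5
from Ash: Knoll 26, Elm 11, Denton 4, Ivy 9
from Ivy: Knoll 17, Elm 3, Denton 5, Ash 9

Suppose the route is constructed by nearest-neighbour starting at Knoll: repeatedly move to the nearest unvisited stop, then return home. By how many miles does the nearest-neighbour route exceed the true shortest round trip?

From Knoll: Ivy=17, Elm=20, Denton=22, Ash=26 → choose Ivy (17).
From Ivy: Elm=3, Denton=5, Ash=9 → choose Elm (3).
From Elm: Denton=8, Ash=11 → choose Denton (8).
From Denton: Ash=4 → choose Ash (4).
NN route Knoll → Ivy → Elm → Denton → Ash → Knoll costs 58.
Optimal: Knoll → Elm → Ash → Denton → Ivy → Knoll costs 57 (by enumerating all 12 distinct tours).
Excess = 58 − 57 = 1.

Excess over optimum: 1 miles.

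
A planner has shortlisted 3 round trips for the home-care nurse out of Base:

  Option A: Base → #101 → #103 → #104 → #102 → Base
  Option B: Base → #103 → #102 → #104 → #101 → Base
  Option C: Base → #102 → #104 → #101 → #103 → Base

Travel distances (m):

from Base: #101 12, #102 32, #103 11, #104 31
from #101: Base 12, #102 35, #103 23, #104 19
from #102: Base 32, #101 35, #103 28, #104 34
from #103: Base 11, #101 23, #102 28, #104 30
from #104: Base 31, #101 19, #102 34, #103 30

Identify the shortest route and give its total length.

104 m — Option B is the shortest.

Option A: 12 + 23 + 30 + 34 + 32 = 131
Option B: 11 + 28 + 34 + 19 + 12 = 104
Option C: 32 + 34 + 19 + 23 + 11 = 119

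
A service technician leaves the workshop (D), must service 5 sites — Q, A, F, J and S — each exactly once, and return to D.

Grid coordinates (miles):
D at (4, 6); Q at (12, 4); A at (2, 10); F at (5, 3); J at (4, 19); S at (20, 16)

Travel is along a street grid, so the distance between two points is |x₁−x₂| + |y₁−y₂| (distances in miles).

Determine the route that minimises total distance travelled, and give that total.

68 miles — the shortest possible round trip.

With 5 stops there are 5!/2 = 60 distinct round trips (a route and its reverse cost the same).
D→Q→A→F→J→S→D: 10+16+10+17+19+26 = 98
D→Q→A→F→S→J→D: 10+16+10+28+19+13 = 96
D→Q→A→J→F→S→D: 10+16+11+17+28+26 = 108
D→Q→A→J→S→F→D: 10+16+11+19+28+4 = 88
D→Q→A→S→F→J→D: 10+16+24+28+17+13 = 108
D→Q→A→S→J→F→D: 10+16+24+19+17+4 = 90
D→Q→F→A→J→S→D: 10+8+10+11+19+26 = 84
D→Q→F→A→S→J→D: 10+8+10+24+19+13 = 84
D→Q→F→J→A→S→D: 10+8+17+11+24+26 = 96
D→Q→F→J→S→A→D: 10+8+17+19+24+6 = 84
D→Q→F→S→A→J→D: 10+8+28+24+11+13 = 94
D→Q→F→S→J→A→D: 10+8+28+19+11+6 = 82
D→Q→J→A→F→S→D: 10+23+11+10+28+26 = 108
D→Q→J→A→S→F→D: 10+23+11+24+28+4 = 100
… (46 more)
D→A→J→S→Q→F→D: 6+11+19+20+8+4 = 68  ← best
The minimum is 68.
One optimal route: D → A → J → S → Q → F → D (or its reverse).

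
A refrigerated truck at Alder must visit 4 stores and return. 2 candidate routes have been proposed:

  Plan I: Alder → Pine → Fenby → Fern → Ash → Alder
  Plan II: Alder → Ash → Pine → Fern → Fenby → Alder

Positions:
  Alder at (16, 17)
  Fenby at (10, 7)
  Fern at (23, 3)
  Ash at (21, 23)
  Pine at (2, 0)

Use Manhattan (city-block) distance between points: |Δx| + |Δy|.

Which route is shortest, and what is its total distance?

Plan I: 31 + 15 + 17 + 22 + 11 = 96
Plan II: 11 + 42 + 24 + 17 + 16 = 110

96 — Plan I is the shortest.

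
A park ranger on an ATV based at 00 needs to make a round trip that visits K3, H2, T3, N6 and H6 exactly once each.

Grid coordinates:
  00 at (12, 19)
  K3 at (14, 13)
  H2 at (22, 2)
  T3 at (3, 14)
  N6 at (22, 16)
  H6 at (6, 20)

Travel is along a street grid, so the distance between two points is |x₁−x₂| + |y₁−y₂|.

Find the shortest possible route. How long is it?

There are 60 distinct closed tours to check (reversals are equivalent).
00→K3→H2→T3→N6→H6→00: 8+19+31+21+20+7 = 106
00→K3→H2→T3→H6→N6→00: 8+19+31+9+20+13 = 100
00→K3→H2→N6→T3→H6→00: 8+19+14+21+9+7 = 78
00→K3→H2→N6→H6→T3→00: 8+19+14+20+9+14 = 84
00→K3→H2→H6→T3→N6→00: 8+19+34+9+21+13 = 104
00→K3→H2→H6→N6→T3→00: 8+19+34+20+21+14 = 116
00→K3→T3→H2→N6→H6→00: 8+12+31+14+20+7 = 92
00→K3→T3→H2→H6→N6→00: 8+12+31+34+20+13 = 118
00→K3→T3→N6→H2→H6→00: 8+12+21+14+34+7 = 96
00→K3→T3→N6→H6→H2→00: 8+12+21+20+34+27 = 122
00→K3→T3→H6→H2→N6→00: 8+12+9+34+14+13 = 90
00→K3→T3→H6→N6→H2→00: 8+12+9+20+14+27 = 90
00→K3→N6→H2→T3→H6→00: 8+11+14+31+9+7 = 80
00→K3→N6→H2→H6→T3→00: 8+11+14+34+9+14 = 90
… (46 more)
00→N6→H2→K3→T3→H6→00: 13+14+19+12+9+7 = 74  ← best
The minimum is 74.
One optimal route: 00 → N6 → H2 → K3 → T3 → H6 → 00 (or its reverse).

Shortest round trip = 74.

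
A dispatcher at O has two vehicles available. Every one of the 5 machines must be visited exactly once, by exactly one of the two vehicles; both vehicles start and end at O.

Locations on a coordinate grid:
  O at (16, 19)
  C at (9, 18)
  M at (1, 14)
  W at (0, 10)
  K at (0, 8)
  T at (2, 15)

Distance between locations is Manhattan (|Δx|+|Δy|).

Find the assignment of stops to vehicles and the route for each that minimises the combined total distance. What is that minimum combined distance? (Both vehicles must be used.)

Try each way of splitting the stops between the two vehicles (each non-empty) and, for each split, find the best tour for each vehicle:
  {C} + {M, W, K, T}: 16 + 54 = 70
  {M} + {C, W, K, T}: 40 + 54 = 94
  {C, M} + {W, K, T}: 40 + 54 = 94
  {W} + {C, M, K, T}: 50 + 54 = 104
  {C, W} + {M, K, T}: 50 + 54 = 104
  {M, W} + {C, K, T}: 50 + 54 = 104
  … (15 splits in total)
Best: vehicle 1 O → C → O = 16; vehicle 2 O → M → W → K → T → O = 54; combined 70.

Minimum combined distance: 70.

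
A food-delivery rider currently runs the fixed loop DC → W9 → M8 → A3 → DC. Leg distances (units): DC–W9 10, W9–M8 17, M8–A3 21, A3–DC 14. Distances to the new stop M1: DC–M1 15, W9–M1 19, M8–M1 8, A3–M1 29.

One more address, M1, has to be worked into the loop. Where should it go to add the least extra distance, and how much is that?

Minimum extra distance: 10, inserting M1 between W9 and M8.

Insertion cost between consecutive stops i–j is d(i,M1) + d(M1,j) − d(i,j):
  between DC and W9: 15 + 19 − 10 = 24
  between W9 and M8: 19 + 8 − 17 = 10
  between M8 and A3: 8 + 29 − 21 = 16
  between A3 and DC: 29 + 15 − 14 = 30
Cheapest insertion is between W9 and M8, adding 10.
New total = 62 + 10 = 72.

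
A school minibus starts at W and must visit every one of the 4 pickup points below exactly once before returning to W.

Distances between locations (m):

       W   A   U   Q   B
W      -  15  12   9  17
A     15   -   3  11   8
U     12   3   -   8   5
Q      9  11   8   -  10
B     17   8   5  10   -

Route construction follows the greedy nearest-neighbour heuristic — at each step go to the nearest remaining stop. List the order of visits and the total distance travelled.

W → [Q:9 / U:12 / A:15 / B:17] → Q (9)
Q → [U:8 / B:10 / A:11] → U (8)
U → [A:3 / B:5] → A (3)
A → [B:8] → B (8)
Return B→W: 17.
Total = 9 + 8 + 3 + 8 + 17 = 45.

Nearest-neighbour total = 45 m; route W → Q → U → A → B → W.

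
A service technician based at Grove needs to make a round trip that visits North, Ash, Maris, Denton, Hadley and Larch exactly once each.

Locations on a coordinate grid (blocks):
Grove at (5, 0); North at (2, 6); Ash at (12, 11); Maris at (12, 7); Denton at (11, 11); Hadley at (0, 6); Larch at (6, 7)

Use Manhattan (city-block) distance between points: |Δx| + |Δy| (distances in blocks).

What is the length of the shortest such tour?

With 6 stops there are 6!/2 = 360 distinct round trips (a route and its reverse cost the same).
Grove-North-Ash-Maris-Denton-Hadley-Larch-Grove: 9+15+4+5+16+7+8 = 64
Grove-North-Ash-Maris-Denton-Larch-Hadley-Grove: 9+15+4+5+9+7+11 = 60
Grove-North-Ash-Maris-Hadley-Denton-Larch-Grove: 9+15+4+13+16+9+8 = 74
Grove-North-Ash-Maris-Hadley-Larch-Denton-Grove: 9+15+4+13+7+9+17 = 74
Grove-North-Ash-Maris-Larch-Denton-Hadley-Grove: 9+15+4+6+9+16+11 = 70
Grove-North-Ash-Maris-Larch-Hadley-Denton-Grove: 9+15+4+6+7+16+17 = 74
Grove-North-Ash-Denton-Maris-Hadley-Larch-Grove: 9+15+1+5+13+7+8 = 58
Grove-North-Ash-Denton-Maris-Larch-Hadley-Grove: 9+15+1+5+6+7+11 = 54
… (352 more)
Grove-North-Hadley-Maris-Ash-Denton-Larch-Grove: 9+2+13+4+1+9+8 = 46  ← best
The minimum is 46.
One optimal route: Grove → North → Hadley → Maris → Ash → Denton → Larch → Grove (or its reverse).

Minimum total distance: 46 blocks.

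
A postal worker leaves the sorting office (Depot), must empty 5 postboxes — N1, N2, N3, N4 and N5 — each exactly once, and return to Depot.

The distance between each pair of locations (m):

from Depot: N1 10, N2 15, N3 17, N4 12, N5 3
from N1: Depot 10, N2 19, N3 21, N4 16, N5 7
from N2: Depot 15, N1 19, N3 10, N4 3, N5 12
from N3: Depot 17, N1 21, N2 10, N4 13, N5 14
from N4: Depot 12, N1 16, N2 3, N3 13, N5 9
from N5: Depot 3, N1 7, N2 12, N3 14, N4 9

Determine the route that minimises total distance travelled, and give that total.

Minimum total distance: 56 m.

With 5 stops there are 5!/2 = 60 distinct round trips (a route and its reverse cost the same).
Depot → N1 → N2 → N3 → N4 → N5 → Depot: 10+19+10+13+9+3 = 64
Depot → N1 → N2 → N3 → N5 → N4 → Depot: 10+19+10+14+9+12 = 74
Depot → N1 → N2 → N4 → N3 → N5 → Depot: 10+19+3+13+14+3 = 62
Depot → N1 → N2 → N4 → N5 → N3 → Depot: 10+19+3+9+14+17 = 72
Depot → N1 → N2 → N5 → N3 → N4 → Depot: 10+19+12+14+13+12 = 80
Depot → N1 → N2 → N5 → N4 → N3 → Depot: 10+19+12+9+13+17 = 80
Depot → N1 → N3 → N2 → N4 → N5 → Depot: 10+21+10+3+9+3 = 56
Depot → N1 → N3 → N2 → N5 → N4 → Depot: 10+21+10+12+9+12 = 74
Depot → N1 → N3 → N4 → N2 → N5 → Depot: 10+21+13+3+12+3 = 62
Depot → N1 → N3 → N4 → N5 → N2 → Depot: 10+21+13+9+12+15 = 80
Depot → N1 → N3 → N5 → N2 → N4 → Depot: 10+21+14+12+3+12 = 72
Depot → N1 → N3 → N5 → N4 → N2 → Depot: 10+21+14+9+3+15 = 72
Depot → N1 → N4 → N2 → N3 → N5 → Depot: 10+16+3+10+14+3 = 56
Depot → N1 → N4 → N2 → N5 → N3 → Depot: 10+16+3+12+14+17 = 72
… (46 more)
The minimum is 56.
One optimal route: Depot → N1 → N3 → N2 → N4 → N5 → Depot (or its reverse).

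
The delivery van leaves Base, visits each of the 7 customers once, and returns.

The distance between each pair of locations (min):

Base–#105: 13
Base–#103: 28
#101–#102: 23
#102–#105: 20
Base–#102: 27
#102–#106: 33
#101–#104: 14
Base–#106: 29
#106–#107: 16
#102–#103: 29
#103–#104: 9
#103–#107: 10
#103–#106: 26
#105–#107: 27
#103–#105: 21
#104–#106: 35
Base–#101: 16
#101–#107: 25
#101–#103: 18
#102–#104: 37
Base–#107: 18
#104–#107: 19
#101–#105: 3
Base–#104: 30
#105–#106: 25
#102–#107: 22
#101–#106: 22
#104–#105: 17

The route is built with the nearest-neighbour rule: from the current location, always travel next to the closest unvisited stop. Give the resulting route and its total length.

Base → [#105:13 / #101:16 / #107:18 / #102:27 / #103:28 / #106:29 / #104:30] → #105 (13)
#105 → [#101:3 / #104:17 / #102:20 / #103:21 / #106:25 / #107:27] → #101 (3)
#101 → [#104:14 / #103:18 / #106:22 / #102:23 / #107:25] → #104 (14)
#104 → [#103:9 / #107:19 / #106:35 / #102:37] → #103 (9)
#103 → [#107:10 / #106:26 / #102:29] → #107 (10)
#107 → [#106:16 / #102:22] → #106 (16)
#106 → [#102:33] → #102 (33)
Return #102→Base: 27.
Total = 13 + 3 + 14 + 9 + 10 + 16 + 33 + 27 = 125.

Total distance 125 min via the nearest-neighbour route Base → #105 → #101 → #104 → #103 → #107 → #106 → #102 → Base.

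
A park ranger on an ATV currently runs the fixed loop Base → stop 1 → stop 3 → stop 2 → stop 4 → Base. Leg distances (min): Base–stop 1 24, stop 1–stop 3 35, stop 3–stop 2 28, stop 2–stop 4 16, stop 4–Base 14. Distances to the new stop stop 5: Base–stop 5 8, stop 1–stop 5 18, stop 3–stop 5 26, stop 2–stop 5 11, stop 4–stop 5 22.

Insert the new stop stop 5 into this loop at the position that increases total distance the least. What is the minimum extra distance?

Minimum extra distance: 2 min, inserting stop 5 between Base and stop 1.

Insertion cost between consecutive stops i–j is d(i,stop 5) + d(stop 5,j) − d(i,j):
  between Base and stop 1: 8 + 18 − 24 = 2
  between stop 1 and stop 3: 18 + 26 − 35 = 9
  between stop 3 and stop 2: 26 + 11 − 28 = 9
  between stop 2 and stop 4: 11 + 22 − 16 = 17
  between stop 4 and Base: 22 + 8 − 14 = 16
Cheapest insertion is between Base and stop 1, adding 2.
New total = 117 + 2 = 119.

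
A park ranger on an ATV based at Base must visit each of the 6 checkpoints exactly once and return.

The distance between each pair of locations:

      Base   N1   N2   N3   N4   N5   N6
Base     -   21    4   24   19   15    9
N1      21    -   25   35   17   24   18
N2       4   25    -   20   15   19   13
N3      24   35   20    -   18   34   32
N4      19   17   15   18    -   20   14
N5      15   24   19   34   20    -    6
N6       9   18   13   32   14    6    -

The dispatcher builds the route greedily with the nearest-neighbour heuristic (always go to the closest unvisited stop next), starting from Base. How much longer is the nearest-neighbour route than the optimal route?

Excess over optimum: 21.

Base: N2=4, N6=9, N5=15, N4=19, N1=21, N3=24 ⇒ N2
N2: N6=13, N4=15, N5=19, N3=20, N1=25 ⇒ N6
N6: N5=6, N4=14, N1=18, N3=32 ⇒ N5
N5: N4=20, N1=24, N3=34 ⇒ N4
N4: N1=17, N3=18 ⇒ N1
N1: N3=35 ⇒ N3
NN route Base → N2 → N6 → N5 → N4 → N1 → N3 → Base costs 119.
Optimal: Base → N2 → N3 → N4 → N1 → N5 → N6 → Base costs 98 (by enumerating all 360 distinct tours).
Excess = 119 − 98 = 21.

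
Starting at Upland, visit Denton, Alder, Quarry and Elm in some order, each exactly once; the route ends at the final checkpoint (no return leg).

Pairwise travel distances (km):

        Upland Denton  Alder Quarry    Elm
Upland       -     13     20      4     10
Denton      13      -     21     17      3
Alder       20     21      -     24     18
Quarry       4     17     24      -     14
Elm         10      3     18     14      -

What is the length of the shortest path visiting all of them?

There are 4! = 24 possible orderings.
Upland → Denton → Alder → Quarry → Elm: 13+21+24+14 = 72
Upland → Denton → Alder → Elm → Quarry: 13+21+18+14 = 66
Upland → Denton → Quarry → Alder → Elm: 13+17+24+18 = 72
Upland → Denton → Quarry → Elm → Alder: 13+17+14+18 = 62
Upland → Denton → Elm → Alder → Quarry: 13+3+18+24 = 58
Upland → Denton → Elm → Quarry → Alder: 13+3+14+24 = 54
Upland → Alder → Denton → Quarry → Elm: 20+21+17+14 = 72
Upland → Alder → Denton → Elm → Quarry: 20+21+3+14 = 58
Upland → Alder → Quarry → Denton → Elm: 20+24+17+3 = 64
Upland → Alder → Quarry → Elm → Denton: 20+24+14+3 = 61
Upland → Alder → Elm → Denton → Quarry: 20+18+3+17 = 58
Upland → Alder → Elm → Quarry → Denton: 20+18+14+17 = 69
Upland → Quarry → Denton → Alder → Elm: 4+17+21+18 = 60
Upland → Quarry → Denton → Elm → Alder: 4+17+3+18 = 42
… (10 more)
The minimum is 42.
One shortest path: Upland → Quarry → Denton → Elm → Alder.

Shortest open route: 42 km.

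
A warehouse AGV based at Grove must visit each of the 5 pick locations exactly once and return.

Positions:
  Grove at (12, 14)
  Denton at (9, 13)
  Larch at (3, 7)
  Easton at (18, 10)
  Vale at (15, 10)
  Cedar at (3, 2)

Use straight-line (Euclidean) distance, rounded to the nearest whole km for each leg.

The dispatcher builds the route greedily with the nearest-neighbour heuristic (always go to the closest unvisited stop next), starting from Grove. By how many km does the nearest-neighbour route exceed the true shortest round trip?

The nearest-neighbour route is 8 km longer than optimal.

From Grove: Denton=3, Vale=5, Easton=7, Larch=11, Cedar=15 → choose Denton (3).
From Denton: Vale=7, Larch=8, Easton=9, Cedar=13 → choose Vale (7).
From Vale: Easton=3, Larch=12, Cedar=14 → choose Easton (3).
From Easton: Larch=15, Cedar=17 → choose Larch (15).
From Larch: Cedar=5 → choose Cedar (5).
NN route Grove → Denton → Vale → Easton → Larch → Cedar → Grove costs 48.
Optimal: Grove → Denton → Larch → Cedar → Vale → Easton → Grove costs 40 (by enumerating all 60 distinct tours).
Excess = 48 − 40 = 8.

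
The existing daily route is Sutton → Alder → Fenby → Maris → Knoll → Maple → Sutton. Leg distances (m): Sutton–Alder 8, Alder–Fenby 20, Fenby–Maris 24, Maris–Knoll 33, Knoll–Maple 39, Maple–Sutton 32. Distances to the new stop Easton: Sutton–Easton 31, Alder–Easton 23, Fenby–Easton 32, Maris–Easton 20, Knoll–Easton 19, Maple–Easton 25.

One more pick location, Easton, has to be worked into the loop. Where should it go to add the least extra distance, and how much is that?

Insertion cost between consecutive stops i–j is d(i,Easton) + d(Easton,j) − d(i,j):
  between Sutton and Alder: 31 + 23 − 8 = 46
  between Alder and Fenby: 23 + 32 − 20 = 35
  between Fenby and Maris: 32 + 20 − 24 = 28
  between Maris and Knoll: 20 + 19 − 33 = 6
  between Knoll and Maple: 19 + 25 − 39 = 5
  between Maple and Sutton: 25 + 31 − 32 = 24
Cheapest insertion is between Knoll and Maple, adding 5.
New total = 156 + 5 = 161.

Adding 5 m by placing Easton on the Knoll–Maple leg.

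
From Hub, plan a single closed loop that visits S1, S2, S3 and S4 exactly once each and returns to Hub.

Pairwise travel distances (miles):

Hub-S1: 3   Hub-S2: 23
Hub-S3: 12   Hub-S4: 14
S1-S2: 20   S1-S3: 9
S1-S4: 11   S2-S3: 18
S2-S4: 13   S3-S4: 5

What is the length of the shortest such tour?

Minimum total distance: 53 miles.

With 4 stops there are 4!/2 = 12 distinct round trips (a route and its reverse cost the same).
Hub-S1-S2-S3-S4-Hub: 3+20+18+5+14 = 60
Hub-S1-S2-S4-S3-Hub: 3+20+13+5+12 = 53
Hub-S1-S3-S2-S4-Hub: 3+9+18+13+14 = 57
Hub-S1-S3-S4-S2-Hub: 3+9+5+13+23 = 53
Hub-S1-S4-S2-S3-Hub: 3+11+13+18+12 = 57
Hub-S1-S4-S3-S2-Hub: 3+11+5+18+23 = 60
Hub-S2-S1-S3-S4-Hub: 23+20+9+5+14 = 71
Hub-S2-S1-S4-S3-Hub: 23+20+11+5+12 = 71
Hub-S2-S3-S1-S4-Hub: 23+18+9+11+14 = 75
Hub-S2-S4-S1-S3-Hub: 23+13+11+9+12 = 68
Hub-S3-S1-S2-S4-Hub: 12+9+20+13+14 = 68
Hub-S3-S2-S1-S4-Hub: 12+18+20+11+14 = 75
The minimum is 53.
One optimal route: Hub → S1 → S2 → S4 → S3 → Hub (or its reverse).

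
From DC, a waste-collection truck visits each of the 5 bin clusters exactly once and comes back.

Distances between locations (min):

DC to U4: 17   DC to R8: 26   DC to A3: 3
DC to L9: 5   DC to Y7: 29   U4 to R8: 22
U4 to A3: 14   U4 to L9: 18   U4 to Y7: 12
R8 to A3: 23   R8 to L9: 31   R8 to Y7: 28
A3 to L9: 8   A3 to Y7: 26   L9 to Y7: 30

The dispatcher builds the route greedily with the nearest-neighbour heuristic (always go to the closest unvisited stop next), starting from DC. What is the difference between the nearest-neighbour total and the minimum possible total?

From DC: A3=3, L9=5, U4=17, R8=26, Y7=29 → choose A3 (3).
From A3: L9=8, U4=14, R8=23, Y7=26 → choose L9 (8).
From L9: U4=18, Y7=30, R8=31 → choose U4 (18).
From U4: Y7=12, R8=22 → choose Y7 (12).
From Y7: R8=28 → choose R8 (28).
NN route DC → A3 → L9 → U4 → Y7 → R8 → DC costs 95.
Optimal: DC → A3 → R8 → Y7 → U4 → L9 → DC costs 89 (by enumerating all 60 distinct tours).
Excess = 95 − 89 = 6.

Excess over optimum: 6 min.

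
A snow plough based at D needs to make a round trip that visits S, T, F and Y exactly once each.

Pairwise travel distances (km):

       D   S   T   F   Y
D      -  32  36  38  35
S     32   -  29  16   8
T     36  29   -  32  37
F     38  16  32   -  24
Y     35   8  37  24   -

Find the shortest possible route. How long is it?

D - S - T - F - Y - D: 32+29+32+24+35 = 152
D - S - T - Y - F - D: 32+29+37+24+38 = 160
D - S - F - T - Y - D: 32+16+32+37+35 = 152
D - S - F - Y - T - D: 32+16+24+37+36 = 145
D - S - Y - T - F - D: 32+8+37+32+38 = 147
D - S - Y - F - T - D: 32+8+24+32+36 = 132
D - T - S - F - Y - D: 36+29+16+24+35 = 140
D - T - S - Y - F - D: 36+29+8+24+38 = 135
D - T - F - S - Y - D: 36+32+16+8+35 = 127
D - T - Y - S - F - D: 36+37+8+16+38 = 135
D - F - S - T - Y - D: 38+16+29+37+35 = 155
D - F - T - S - Y - D: 38+32+29+8+35 = 142
The minimum is 127.
One optimal route: D → T → F → S → Y → D (or its reverse).

Shortest round trip = 127 km.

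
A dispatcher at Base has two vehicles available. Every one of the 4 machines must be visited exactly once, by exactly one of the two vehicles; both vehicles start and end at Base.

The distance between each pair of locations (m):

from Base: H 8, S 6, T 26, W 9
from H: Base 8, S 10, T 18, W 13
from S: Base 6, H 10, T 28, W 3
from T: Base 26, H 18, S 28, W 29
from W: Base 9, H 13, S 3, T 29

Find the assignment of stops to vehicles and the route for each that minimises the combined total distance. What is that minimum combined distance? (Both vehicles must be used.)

There are 2^3 − 1 = 7 ways to divide the 4 stops into two non-empty groups. For each, the best each vehicle can do is its own shortest tour through its group:
  {H} + {S, T, W}: 16 + 64 = 80
  {S} + {H, T, W}: 12 + 64 = 76
  {H, S} + {T, W}: 24 + 64 = 88
  {T} + {H, S, W}: 52 + 30 = 82
  {H, T} + {S, W}: 52 + 18 = 70
  {S, T} + {H, W}: 60 + 30 = 90
  … (7 splits in total)
Best: vehicle 1 Base → H → T → Base = 52; vehicle 2 Base → S → W → Base = 18; combined 70.

70 m — the smallest possible combined total.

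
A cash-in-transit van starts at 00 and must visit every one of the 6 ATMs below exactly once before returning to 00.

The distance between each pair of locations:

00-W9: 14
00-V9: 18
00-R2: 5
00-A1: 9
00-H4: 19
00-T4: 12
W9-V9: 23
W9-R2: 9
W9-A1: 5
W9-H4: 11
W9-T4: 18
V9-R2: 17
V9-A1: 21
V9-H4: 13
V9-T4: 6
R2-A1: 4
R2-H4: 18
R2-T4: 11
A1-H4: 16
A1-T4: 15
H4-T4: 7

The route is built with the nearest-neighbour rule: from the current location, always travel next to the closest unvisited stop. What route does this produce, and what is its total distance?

From 00: distances to unvisited — R2=5, A1=9, T4=12, W9=14, V9=18, H4=19. Nearest is R2 (5).
From R2: distances to unvisited — A1=4, W9=9, T4=11, V9=17, H4=18. Nearest is A1 (4).
From A1: distances to unvisited — W9=5, T4=15, H4=16, V9=21. Nearest is W9 (5).
From W9: distances to unvisited — H4=11, T4=18, V9=23. Nearest is H4 (11).
From H4: distances to unvisited — T4=7, V9=13. Nearest is T4 (7).
From T4: distances to unvisited — V9=6. Nearest is V9 (6).
Return V9→00: 18.
Total = 5 + 4 + 5 + 11 + 7 + 6 + 18 = 56.

Total distance 56 via the nearest-neighbour route 00 → R2 → A1 → W9 → H4 → T4 → V9 → 00.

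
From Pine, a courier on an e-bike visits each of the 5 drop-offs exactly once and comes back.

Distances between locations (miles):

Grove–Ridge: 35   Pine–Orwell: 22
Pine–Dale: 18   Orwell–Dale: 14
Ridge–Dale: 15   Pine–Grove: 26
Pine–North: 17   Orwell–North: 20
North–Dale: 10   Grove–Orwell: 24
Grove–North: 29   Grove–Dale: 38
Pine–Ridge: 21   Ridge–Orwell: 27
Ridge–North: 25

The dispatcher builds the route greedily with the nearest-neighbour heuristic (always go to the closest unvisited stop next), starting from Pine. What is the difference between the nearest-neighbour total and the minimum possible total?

Pine: North=17, Dale=18, Ridge=21, Orwell=22, Grove=26 ⇒ North
North: Dale=10, Orwell=20, Ridge=25, Grove=29 ⇒ Dale
Dale: Orwell=14, Ridge=15, Grove=38 ⇒ Orwell
Orwell: Grove=24, Ridge=27 ⇒ Grove
Grove: Ridge=35 ⇒ Ridge
NN route Pine → North → Dale → Orwell → Grove → Ridge → Pine costs 121.
Optimal: Pine → Grove → Orwell → North → Dale → Ridge → Pine costs 116 (by enumerating all 60 distinct tours).
Excess = 121 − 116 = 5.

Excess over optimum: 5 miles.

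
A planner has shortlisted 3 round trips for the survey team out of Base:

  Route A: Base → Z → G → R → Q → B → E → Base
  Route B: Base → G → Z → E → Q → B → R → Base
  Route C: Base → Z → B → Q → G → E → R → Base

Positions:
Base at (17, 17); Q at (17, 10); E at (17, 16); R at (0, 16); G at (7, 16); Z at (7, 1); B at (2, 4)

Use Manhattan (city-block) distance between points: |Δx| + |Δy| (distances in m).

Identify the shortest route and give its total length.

110 m — Route B is the shortest.

Route A: 26 + 15 + 7 + 23 + 21 + 27 + 1 = 120
Route B: 11 + 15 + 25 + 6 + 21 + 14 + 18 = 110
Route C: 26 + 8 + 21 + 16 + 10 + 17 + 18 = 116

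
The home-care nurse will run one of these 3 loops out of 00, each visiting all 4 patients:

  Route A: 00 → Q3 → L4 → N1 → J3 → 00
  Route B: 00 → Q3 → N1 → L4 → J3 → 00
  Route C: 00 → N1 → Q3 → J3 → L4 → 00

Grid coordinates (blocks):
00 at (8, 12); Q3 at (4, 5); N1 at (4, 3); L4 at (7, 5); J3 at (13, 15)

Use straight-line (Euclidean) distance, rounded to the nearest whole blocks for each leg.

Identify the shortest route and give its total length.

32 blocks — Route B is the shortest.

Route A: 8 + 3 + 4 + 15 + 6 = 36
Route B: 8 + 2 + 4 + 12 + 6 = 32
Route C: 10 + 2 + 13 + 12 + 7 = 44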